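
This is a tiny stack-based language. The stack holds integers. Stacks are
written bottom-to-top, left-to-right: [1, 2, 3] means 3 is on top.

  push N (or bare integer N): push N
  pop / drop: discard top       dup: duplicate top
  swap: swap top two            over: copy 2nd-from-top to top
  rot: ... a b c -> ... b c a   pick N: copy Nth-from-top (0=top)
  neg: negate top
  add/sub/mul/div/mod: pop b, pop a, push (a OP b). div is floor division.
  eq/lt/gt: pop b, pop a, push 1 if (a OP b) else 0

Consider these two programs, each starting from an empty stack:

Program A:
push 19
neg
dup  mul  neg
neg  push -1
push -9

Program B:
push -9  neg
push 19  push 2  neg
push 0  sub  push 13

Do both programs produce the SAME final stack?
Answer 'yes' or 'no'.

Answer: no

Derivation:
Program A trace:
  After 'push 19': [19]
  After 'neg': [-19]
  After 'dup': [-19, -19]
  After 'mul': [361]
  After 'neg': [-361]
  After 'neg': [361]
  After 'push -1': [361, -1]
  After 'push -9': [361, -1, -9]
Program A final stack: [361, -1, -9]

Program B trace:
  After 'push -9': [-9]
  After 'neg': [9]
  After 'push 19': [9, 19]
  After 'push 2': [9, 19, 2]
  After 'neg': [9, 19, -2]
  After 'push 0': [9, 19, -2, 0]
  After 'sub': [9, 19, -2]
  After 'push 13': [9, 19, -2, 13]
Program B final stack: [9, 19, -2, 13]
Same: no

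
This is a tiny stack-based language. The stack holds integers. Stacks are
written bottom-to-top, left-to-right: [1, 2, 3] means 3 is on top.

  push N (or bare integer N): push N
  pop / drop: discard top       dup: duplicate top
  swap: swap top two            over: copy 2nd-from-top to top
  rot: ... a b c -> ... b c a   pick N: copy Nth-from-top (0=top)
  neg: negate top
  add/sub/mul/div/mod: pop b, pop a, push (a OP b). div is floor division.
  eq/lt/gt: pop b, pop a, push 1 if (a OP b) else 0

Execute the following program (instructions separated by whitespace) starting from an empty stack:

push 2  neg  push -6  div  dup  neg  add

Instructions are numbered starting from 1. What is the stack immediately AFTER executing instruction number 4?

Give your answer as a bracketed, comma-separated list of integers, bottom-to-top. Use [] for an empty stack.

Step 1 ('push 2'): [2]
Step 2 ('neg'): [-2]
Step 3 ('push -6'): [-2, -6]
Step 4 ('div'): [0]

Answer: [0]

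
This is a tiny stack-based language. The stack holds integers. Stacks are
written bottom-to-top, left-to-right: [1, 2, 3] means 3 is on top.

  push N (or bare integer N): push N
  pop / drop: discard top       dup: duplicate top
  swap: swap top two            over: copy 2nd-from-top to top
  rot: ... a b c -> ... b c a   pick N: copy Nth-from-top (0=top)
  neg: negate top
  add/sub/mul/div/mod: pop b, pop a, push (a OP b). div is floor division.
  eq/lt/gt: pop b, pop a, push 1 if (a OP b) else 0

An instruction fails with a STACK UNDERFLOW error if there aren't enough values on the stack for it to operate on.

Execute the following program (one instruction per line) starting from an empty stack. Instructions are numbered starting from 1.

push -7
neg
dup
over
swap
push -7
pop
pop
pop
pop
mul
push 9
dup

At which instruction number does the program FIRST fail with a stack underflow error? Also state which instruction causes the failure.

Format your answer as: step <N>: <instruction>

Answer: step 11: mul

Derivation:
Step 1 ('push -7'): stack = [-7], depth = 1
Step 2 ('neg'): stack = [7], depth = 1
Step 3 ('dup'): stack = [7, 7], depth = 2
Step 4 ('over'): stack = [7, 7, 7], depth = 3
Step 5 ('swap'): stack = [7, 7, 7], depth = 3
Step 6 ('push -7'): stack = [7, 7, 7, -7], depth = 4
Step 7 ('pop'): stack = [7, 7, 7], depth = 3
Step 8 ('pop'): stack = [7, 7], depth = 2
Step 9 ('pop'): stack = [7], depth = 1
Step 10 ('pop'): stack = [], depth = 0
Step 11 ('mul'): needs 2 value(s) but depth is 0 — STACK UNDERFLOW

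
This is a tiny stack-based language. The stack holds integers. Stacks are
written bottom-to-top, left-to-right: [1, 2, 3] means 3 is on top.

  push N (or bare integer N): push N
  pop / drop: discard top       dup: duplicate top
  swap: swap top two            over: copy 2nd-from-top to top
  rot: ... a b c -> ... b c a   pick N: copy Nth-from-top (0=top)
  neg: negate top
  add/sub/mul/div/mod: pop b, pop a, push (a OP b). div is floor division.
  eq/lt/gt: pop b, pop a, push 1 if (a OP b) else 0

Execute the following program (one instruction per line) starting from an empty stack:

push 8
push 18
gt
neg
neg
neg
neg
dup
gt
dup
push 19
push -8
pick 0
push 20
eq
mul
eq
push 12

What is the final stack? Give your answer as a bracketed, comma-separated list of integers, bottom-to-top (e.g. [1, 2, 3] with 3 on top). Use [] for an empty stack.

Answer: [0, 0, 0, 12]

Derivation:
After 'push 8': [8]
After 'push 18': [8, 18]
After 'gt': [0]
After 'neg': [0]
After 'neg': [0]
After 'neg': [0]
After 'neg': [0]
After 'dup': [0, 0]
After 'gt': [0]
After 'dup': [0, 0]
After 'push 19': [0, 0, 19]
After 'push -8': [0, 0, 19, -8]
After 'pick 0': [0, 0, 19, -8, -8]
After 'push 20': [0, 0, 19, -8, -8, 20]
After 'eq': [0, 0, 19, -8, 0]
After 'mul': [0, 0, 19, 0]
After 'eq': [0, 0, 0]
After 'push 12': [0, 0, 0, 12]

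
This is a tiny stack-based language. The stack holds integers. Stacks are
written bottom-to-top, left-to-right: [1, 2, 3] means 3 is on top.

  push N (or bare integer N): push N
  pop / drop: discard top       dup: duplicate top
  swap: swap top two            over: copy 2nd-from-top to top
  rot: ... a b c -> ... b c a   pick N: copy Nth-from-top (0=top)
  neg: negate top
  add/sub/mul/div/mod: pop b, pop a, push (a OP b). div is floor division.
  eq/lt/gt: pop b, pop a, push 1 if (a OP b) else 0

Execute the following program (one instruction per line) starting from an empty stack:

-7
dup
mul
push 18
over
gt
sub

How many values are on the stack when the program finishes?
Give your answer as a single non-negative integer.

Answer: 1

Derivation:
After 'push -7': stack = [-7] (depth 1)
After 'dup': stack = [-7, -7] (depth 2)
After 'mul': stack = [49] (depth 1)
After 'push 18': stack = [49, 18] (depth 2)
After 'over': stack = [49, 18, 49] (depth 3)
After 'gt': stack = [49, 0] (depth 2)
After 'sub': stack = [49] (depth 1)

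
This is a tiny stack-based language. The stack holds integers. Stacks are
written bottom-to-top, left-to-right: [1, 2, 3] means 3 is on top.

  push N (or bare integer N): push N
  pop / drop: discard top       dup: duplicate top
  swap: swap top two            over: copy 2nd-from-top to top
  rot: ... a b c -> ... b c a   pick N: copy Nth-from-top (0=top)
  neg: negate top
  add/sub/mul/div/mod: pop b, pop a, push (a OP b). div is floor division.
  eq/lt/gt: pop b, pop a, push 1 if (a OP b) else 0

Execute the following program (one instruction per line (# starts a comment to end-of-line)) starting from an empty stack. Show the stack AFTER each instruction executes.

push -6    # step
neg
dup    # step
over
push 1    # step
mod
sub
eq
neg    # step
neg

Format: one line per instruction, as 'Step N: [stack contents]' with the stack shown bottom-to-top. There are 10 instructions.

Step 1: [-6]
Step 2: [6]
Step 3: [6, 6]
Step 4: [6, 6, 6]
Step 5: [6, 6, 6, 1]
Step 6: [6, 6, 0]
Step 7: [6, 6]
Step 8: [1]
Step 9: [-1]
Step 10: [1]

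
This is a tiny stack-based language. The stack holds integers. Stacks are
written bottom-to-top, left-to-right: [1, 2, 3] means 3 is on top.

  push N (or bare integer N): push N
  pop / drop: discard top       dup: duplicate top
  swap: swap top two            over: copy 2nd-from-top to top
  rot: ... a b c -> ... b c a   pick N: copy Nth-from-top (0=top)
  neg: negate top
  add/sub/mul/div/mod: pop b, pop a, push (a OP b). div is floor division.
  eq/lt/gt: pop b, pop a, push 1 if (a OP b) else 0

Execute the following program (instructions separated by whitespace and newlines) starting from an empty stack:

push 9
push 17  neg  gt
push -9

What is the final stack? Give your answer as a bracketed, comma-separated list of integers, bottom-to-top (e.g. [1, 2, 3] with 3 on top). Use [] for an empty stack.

After 'push 9': [9]
After 'push 17': [9, 17]
After 'neg': [9, -17]
After 'gt': [1]
After 'push -9': [1, -9]

Answer: [1, -9]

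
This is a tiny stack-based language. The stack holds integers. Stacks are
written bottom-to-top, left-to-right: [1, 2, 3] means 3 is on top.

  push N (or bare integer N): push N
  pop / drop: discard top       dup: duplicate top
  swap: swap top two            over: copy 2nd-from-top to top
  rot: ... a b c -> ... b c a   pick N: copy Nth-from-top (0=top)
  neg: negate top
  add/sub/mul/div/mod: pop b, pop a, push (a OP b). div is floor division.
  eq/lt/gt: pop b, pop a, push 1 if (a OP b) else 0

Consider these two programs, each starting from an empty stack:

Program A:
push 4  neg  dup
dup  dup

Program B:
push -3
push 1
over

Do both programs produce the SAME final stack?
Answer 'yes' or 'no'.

Program A trace:
  After 'push 4': [4]
  After 'neg': [-4]
  After 'dup': [-4, -4]
  After 'dup': [-4, -4, -4]
  After 'dup': [-4, -4, -4, -4]
Program A final stack: [-4, -4, -4, -4]

Program B trace:
  After 'push -3': [-3]
  After 'push 1': [-3, 1]
  After 'over': [-3, 1, -3]
Program B final stack: [-3, 1, -3]
Same: no

Answer: no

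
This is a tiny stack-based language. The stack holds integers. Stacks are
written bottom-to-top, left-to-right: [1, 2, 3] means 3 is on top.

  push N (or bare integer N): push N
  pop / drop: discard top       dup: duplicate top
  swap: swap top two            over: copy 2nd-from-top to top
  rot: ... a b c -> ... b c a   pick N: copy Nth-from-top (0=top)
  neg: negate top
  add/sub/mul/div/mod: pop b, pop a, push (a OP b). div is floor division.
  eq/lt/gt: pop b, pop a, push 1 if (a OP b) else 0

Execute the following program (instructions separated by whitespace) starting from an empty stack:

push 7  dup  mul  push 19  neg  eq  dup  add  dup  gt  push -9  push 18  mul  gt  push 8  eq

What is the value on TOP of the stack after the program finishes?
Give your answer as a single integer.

Answer: 0

Derivation:
After 'push 7': [7]
After 'dup': [7, 7]
After 'mul': [49]
After 'push 19': [49, 19]
After 'neg': [49, -19]
After 'eq': [0]
After 'dup': [0, 0]
After 'add': [0]
After 'dup': [0, 0]
After 'gt': [0]
After 'push -9': [0, -9]
After 'push 18': [0, -9, 18]
After 'mul': [0, -162]
After 'gt': [1]
After 'push 8': [1, 8]
After 'eq': [0]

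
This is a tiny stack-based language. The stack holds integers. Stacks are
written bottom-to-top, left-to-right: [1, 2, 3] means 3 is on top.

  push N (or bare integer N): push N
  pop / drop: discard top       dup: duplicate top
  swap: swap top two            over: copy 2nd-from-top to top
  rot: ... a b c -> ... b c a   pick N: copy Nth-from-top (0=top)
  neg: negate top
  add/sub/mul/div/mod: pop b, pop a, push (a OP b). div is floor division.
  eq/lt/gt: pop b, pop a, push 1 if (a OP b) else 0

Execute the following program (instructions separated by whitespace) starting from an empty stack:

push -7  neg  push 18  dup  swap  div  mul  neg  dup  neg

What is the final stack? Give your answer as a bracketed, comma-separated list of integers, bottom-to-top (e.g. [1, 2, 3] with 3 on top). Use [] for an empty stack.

Answer: [-7, 7]

Derivation:
After 'push -7': [-7]
After 'neg': [7]
After 'push 18': [7, 18]
After 'dup': [7, 18, 18]
After 'swap': [7, 18, 18]
After 'div': [7, 1]
After 'mul': [7]
After 'neg': [-7]
After 'dup': [-7, -7]
After 'neg': [-7, 7]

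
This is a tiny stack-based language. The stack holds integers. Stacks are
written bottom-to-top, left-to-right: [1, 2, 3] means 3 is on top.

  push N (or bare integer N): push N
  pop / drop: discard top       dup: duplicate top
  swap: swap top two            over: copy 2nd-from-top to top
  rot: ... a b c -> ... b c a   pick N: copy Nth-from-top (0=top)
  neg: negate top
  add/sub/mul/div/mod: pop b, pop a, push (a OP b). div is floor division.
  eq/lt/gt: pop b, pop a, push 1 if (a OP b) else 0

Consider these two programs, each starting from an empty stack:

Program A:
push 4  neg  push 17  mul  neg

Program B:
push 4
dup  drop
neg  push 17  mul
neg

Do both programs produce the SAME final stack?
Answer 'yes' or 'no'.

Answer: yes

Derivation:
Program A trace:
  After 'push 4': [4]
  After 'neg': [-4]
  After 'push 17': [-4, 17]
  After 'mul': [-68]
  After 'neg': [68]
Program A final stack: [68]

Program B trace:
  After 'push 4': [4]
  After 'dup': [4, 4]
  After 'drop': [4]
  After 'neg': [-4]
  After 'push 17': [-4, 17]
  After 'mul': [-68]
  After 'neg': [68]
Program B final stack: [68]
Same: yes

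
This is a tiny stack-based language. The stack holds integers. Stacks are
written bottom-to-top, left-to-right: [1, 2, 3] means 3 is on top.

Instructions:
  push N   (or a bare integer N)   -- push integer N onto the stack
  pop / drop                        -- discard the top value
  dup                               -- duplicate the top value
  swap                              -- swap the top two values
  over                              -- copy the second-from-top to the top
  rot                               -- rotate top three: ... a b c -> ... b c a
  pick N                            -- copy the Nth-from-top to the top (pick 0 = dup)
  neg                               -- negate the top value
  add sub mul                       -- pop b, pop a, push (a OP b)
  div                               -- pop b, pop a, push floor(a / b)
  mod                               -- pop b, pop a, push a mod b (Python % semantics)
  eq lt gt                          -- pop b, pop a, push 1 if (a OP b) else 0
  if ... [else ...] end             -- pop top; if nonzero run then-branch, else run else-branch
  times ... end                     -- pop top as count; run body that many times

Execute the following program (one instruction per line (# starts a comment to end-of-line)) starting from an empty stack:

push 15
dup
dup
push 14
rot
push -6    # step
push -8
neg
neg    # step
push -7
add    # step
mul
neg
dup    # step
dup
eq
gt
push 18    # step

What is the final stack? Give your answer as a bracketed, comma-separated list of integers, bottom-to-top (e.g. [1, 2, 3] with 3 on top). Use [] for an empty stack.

After 'push 15': [15]
After 'dup': [15, 15]
After 'dup': [15, 15, 15]
After 'push 14': [15, 15, 15, 14]
After 'rot': [15, 15, 14, 15]
After 'push -6': [15, 15, 14, 15, -6]
After 'push -8': [15, 15, 14, 15, -6, -8]
After 'neg': [15, 15, 14, 15, -6, 8]
After 'neg': [15, 15, 14, 15, -6, -8]
After 'push -7': [15, 15, 14, 15, -6, -8, -7]
After 'add': [15, 15, 14, 15, -6, -15]
After 'mul': [15, 15, 14, 15, 90]
After 'neg': [15, 15, 14, 15, -90]
After 'dup': [15, 15, 14, 15, -90, -90]
After 'dup': [15, 15, 14, 15, -90, -90, -90]
After 'eq': [15, 15, 14, 15, -90, 1]
After 'gt': [15, 15, 14, 15, 0]
After 'push 18': [15, 15, 14, 15, 0, 18]

Answer: [15, 15, 14, 15, 0, 18]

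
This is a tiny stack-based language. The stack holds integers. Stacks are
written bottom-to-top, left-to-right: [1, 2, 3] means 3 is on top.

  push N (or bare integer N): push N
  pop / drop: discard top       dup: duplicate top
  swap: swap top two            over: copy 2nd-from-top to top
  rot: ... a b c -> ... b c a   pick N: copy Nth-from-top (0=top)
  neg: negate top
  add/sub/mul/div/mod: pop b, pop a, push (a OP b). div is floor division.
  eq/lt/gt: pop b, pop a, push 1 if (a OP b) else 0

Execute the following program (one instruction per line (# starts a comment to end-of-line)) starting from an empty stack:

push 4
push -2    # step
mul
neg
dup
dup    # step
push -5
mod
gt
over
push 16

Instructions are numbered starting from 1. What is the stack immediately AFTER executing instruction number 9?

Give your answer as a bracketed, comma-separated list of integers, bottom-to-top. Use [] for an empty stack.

Step 1 ('push 4'): [4]
Step 2 ('push -2'): [4, -2]
Step 3 ('mul'): [-8]
Step 4 ('neg'): [8]
Step 5 ('dup'): [8, 8]
Step 6 ('dup'): [8, 8, 8]
Step 7 ('push -5'): [8, 8, 8, -5]
Step 8 ('mod'): [8, 8, -2]
Step 9 ('gt'): [8, 1]

Answer: [8, 1]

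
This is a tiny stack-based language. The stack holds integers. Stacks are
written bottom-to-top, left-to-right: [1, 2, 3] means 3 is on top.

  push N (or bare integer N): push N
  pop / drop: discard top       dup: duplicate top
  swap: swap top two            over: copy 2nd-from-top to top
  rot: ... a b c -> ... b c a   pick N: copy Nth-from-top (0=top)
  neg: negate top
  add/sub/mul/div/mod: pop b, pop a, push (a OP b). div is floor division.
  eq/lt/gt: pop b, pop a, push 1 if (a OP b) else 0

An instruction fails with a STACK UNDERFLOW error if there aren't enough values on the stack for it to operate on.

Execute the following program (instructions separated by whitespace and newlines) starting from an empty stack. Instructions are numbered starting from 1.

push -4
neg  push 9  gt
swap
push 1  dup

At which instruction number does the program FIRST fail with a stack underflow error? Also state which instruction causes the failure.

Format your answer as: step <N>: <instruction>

Step 1 ('push -4'): stack = [-4], depth = 1
Step 2 ('neg'): stack = [4], depth = 1
Step 3 ('push 9'): stack = [4, 9], depth = 2
Step 4 ('gt'): stack = [0], depth = 1
Step 5 ('swap'): needs 2 value(s) but depth is 1 — STACK UNDERFLOW

Answer: step 5: swap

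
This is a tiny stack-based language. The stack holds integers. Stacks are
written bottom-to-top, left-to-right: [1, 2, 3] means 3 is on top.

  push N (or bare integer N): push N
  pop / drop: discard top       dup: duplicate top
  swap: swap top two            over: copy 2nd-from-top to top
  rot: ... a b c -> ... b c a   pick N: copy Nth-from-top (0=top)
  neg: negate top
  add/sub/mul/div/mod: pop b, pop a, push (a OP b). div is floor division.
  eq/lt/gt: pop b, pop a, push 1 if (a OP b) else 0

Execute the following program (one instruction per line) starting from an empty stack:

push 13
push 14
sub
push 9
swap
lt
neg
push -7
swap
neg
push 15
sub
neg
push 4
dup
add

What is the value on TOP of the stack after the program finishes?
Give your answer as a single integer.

Answer: 8

Derivation:
After 'push 13': [13]
After 'push 14': [13, 14]
After 'sub': [-1]
After 'push 9': [-1, 9]
After 'swap': [9, -1]
After 'lt': [0]
After 'neg': [0]
After 'push -7': [0, -7]
After 'swap': [-7, 0]
After 'neg': [-7, 0]
After 'push 15': [-7, 0, 15]
After 'sub': [-7, -15]
After 'neg': [-7, 15]
After 'push 4': [-7, 15, 4]
After 'dup': [-7, 15, 4, 4]
After 'add': [-7, 15, 8]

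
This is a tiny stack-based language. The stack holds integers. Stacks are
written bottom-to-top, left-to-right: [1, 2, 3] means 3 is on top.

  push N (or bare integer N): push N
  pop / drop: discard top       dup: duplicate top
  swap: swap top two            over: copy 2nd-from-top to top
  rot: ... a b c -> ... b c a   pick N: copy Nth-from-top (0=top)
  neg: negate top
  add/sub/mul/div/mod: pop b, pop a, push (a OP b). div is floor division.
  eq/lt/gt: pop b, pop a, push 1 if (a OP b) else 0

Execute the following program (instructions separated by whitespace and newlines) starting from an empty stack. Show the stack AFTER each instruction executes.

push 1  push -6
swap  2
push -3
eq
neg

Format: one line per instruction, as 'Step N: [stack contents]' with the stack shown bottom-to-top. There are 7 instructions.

Step 1: [1]
Step 2: [1, -6]
Step 3: [-6, 1]
Step 4: [-6, 1, 2]
Step 5: [-6, 1, 2, -3]
Step 6: [-6, 1, 0]
Step 7: [-6, 1, 0]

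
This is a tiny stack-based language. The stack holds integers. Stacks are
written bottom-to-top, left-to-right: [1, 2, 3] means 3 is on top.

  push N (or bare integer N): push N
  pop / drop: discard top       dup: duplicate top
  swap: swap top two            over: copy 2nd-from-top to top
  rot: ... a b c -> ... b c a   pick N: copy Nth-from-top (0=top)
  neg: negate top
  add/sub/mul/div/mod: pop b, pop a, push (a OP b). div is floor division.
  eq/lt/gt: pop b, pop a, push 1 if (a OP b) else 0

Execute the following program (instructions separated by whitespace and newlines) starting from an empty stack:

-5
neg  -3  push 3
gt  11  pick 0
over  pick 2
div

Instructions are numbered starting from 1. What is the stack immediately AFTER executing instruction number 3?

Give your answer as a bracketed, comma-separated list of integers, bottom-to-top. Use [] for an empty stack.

Step 1 ('-5'): [-5]
Step 2 ('neg'): [5]
Step 3 ('-3'): [5, -3]

Answer: [5, -3]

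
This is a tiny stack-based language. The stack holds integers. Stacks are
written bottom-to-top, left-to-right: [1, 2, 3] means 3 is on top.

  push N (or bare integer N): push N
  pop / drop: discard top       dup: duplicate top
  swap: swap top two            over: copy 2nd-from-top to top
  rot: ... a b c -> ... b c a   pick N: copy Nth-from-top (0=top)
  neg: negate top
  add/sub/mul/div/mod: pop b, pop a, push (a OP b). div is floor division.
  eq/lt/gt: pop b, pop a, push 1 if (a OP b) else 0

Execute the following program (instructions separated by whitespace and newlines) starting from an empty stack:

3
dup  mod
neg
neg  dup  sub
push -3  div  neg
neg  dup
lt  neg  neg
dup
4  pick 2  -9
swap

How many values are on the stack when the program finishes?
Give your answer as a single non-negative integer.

After 'push 3': stack = [3] (depth 1)
After 'dup': stack = [3, 3] (depth 2)
After 'mod': stack = [0] (depth 1)
After 'neg': stack = [0] (depth 1)
After 'neg': stack = [0] (depth 1)
After 'dup': stack = [0, 0] (depth 2)
After 'sub': stack = [0] (depth 1)
After 'push -3': stack = [0, -3] (depth 2)
After 'div': stack = [0] (depth 1)
After 'neg': stack = [0] (depth 1)
After 'neg': stack = [0] (depth 1)
After 'dup': stack = [0, 0] (depth 2)
After 'lt': stack = [0] (depth 1)
After 'neg': stack = [0] (depth 1)
After 'neg': stack = [0] (depth 1)
After 'dup': stack = [0, 0] (depth 2)
After 'push 4': stack = [0, 0, 4] (depth 3)
After 'pick 2': stack = [0, 0, 4, 0] (depth 4)
After 'push -9': stack = [0, 0, 4, 0, -9] (depth 5)
After 'swap': stack = [0, 0, 4, -9, 0] (depth 5)

Answer: 5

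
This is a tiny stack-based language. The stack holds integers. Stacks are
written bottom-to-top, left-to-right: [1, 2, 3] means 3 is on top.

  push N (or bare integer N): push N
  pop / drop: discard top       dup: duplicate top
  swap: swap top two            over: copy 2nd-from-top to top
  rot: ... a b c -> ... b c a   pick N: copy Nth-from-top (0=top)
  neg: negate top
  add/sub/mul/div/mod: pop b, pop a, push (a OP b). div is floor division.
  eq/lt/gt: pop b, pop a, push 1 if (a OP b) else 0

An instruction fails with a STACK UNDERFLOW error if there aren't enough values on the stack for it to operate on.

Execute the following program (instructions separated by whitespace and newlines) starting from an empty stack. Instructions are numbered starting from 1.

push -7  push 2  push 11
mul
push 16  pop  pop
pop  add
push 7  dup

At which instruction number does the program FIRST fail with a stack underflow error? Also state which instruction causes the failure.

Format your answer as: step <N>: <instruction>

Answer: step 9: add

Derivation:
Step 1 ('push -7'): stack = [-7], depth = 1
Step 2 ('push 2'): stack = [-7, 2], depth = 2
Step 3 ('push 11'): stack = [-7, 2, 11], depth = 3
Step 4 ('mul'): stack = [-7, 22], depth = 2
Step 5 ('push 16'): stack = [-7, 22, 16], depth = 3
Step 6 ('pop'): stack = [-7, 22], depth = 2
Step 7 ('pop'): stack = [-7], depth = 1
Step 8 ('pop'): stack = [], depth = 0
Step 9 ('add'): needs 2 value(s) but depth is 0 — STACK UNDERFLOW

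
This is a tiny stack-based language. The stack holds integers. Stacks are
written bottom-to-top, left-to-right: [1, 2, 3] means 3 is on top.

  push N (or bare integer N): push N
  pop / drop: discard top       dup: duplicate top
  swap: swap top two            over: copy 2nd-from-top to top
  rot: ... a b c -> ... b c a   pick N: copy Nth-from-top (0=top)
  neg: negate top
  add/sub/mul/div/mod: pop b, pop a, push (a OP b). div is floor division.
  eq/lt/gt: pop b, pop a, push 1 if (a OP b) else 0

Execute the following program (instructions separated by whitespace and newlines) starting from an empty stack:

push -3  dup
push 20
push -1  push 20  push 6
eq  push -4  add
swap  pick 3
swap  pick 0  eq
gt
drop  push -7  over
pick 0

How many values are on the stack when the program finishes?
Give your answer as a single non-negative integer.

Answer: 7

Derivation:
After 'push -3': stack = [-3] (depth 1)
After 'dup': stack = [-3, -3] (depth 2)
After 'push 20': stack = [-3, -3, 20] (depth 3)
After 'push -1': stack = [-3, -3, 20, -1] (depth 4)
After 'push 20': stack = [-3, -3, 20, -1, 20] (depth 5)
After 'push 6': stack = [-3, -3, 20, -1, 20, 6] (depth 6)
After 'eq': stack = [-3, -3, 20, -1, 0] (depth 5)
After 'push -4': stack = [-3, -3, 20, -1, 0, -4] (depth 6)
After 'add': stack = [-3, -3, 20, -1, -4] (depth 5)
After 'swap': stack = [-3, -3, 20, -4, -1] (depth 5)
After 'pick 3': stack = [-3, -3, 20, -4, -1, -3] (depth 6)
After 'swap': stack = [-3, -3, 20, -4, -3, -1] (depth 6)
After 'pick 0': stack = [-3, -3, 20, -4, -3, -1, -1] (depth 7)
After 'eq': stack = [-3, -3, 20, -4, -3, 1] (depth 6)
After 'gt': stack = [-3, -3, 20, -4, 0] (depth 5)
After 'drop': stack = [-3, -3, 20, -4] (depth 4)
After 'push -7': stack = [-3, -3, 20, -4, -7] (depth 5)
After 'over': stack = [-3, -3, 20, -4, -7, -4] (depth 6)
After 'pick 0': stack = [-3, -3, 20, -4, -7, -4, -4] (depth 7)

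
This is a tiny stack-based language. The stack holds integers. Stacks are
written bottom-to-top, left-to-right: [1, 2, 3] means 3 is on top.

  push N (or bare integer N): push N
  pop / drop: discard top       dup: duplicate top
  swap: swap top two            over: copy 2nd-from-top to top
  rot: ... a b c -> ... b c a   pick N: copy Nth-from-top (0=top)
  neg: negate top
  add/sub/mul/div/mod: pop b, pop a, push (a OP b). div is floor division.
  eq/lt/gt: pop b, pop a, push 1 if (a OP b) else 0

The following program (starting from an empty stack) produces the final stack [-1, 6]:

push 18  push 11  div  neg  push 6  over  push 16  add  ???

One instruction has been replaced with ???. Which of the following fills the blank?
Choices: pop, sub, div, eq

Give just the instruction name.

Stack before ???: [-1, 6, 15]
Stack after ???:  [-1, 6]
Checking each choice:
  pop: MATCH
  sub: produces [-1, -9]
  div: produces [-1, 0]
  eq: produces [-1, 0]


Answer: pop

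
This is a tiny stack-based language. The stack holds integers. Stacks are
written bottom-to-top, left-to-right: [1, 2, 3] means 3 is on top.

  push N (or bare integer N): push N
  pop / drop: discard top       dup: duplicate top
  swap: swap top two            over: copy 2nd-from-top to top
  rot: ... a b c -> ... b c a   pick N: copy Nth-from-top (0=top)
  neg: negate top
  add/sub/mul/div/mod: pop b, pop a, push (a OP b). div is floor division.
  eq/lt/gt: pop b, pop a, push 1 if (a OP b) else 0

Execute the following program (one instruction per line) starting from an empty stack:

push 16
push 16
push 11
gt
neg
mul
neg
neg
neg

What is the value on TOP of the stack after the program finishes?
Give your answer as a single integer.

Answer: 16

Derivation:
After 'push 16': [16]
After 'push 16': [16, 16]
After 'push 11': [16, 16, 11]
After 'gt': [16, 1]
After 'neg': [16, -1]
After 'mul': [-16]
After 'neg': [16]
After 'neg': [-16]
After 'neg': [16]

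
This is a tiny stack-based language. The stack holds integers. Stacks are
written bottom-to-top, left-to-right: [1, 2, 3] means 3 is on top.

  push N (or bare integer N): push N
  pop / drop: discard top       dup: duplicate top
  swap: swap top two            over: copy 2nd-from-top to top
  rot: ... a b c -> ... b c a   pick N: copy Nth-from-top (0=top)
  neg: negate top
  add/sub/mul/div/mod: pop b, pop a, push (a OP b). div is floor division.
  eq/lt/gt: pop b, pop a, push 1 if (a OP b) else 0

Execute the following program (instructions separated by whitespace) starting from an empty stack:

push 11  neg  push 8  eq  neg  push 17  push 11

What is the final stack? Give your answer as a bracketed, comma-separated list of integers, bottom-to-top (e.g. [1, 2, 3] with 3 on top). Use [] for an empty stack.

After 'push 11': [11]
After 'neg': [-11]
After 'push 8': [-11, 8]
After 'eq': [0]
After 'neg': [0]
After 'push 17': [0, 17]
After 'push 11': [0, 17, 11]

Answer: [0, 17, 11]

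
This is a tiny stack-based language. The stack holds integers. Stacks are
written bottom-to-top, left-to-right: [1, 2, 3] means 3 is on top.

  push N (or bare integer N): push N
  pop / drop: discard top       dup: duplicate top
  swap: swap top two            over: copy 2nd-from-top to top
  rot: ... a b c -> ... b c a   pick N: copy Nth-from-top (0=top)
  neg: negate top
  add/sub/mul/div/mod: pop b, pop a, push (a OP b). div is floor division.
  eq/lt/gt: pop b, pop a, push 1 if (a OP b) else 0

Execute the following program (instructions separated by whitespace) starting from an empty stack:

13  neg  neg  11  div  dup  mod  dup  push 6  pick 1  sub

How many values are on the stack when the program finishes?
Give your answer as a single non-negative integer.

After 'push 13': stack = [13] (depth 1)
After 'neg': stack = [-13] (depth 1)
After 'neg': stack = [13] (depth 1)
After 'push 11': stack = [13, 11] (depth 2)
After 'div': stack = [1] (depth 1)
After 'dup': stack = [1, 1] (depth 2)
After 'mod': stack = [0] (depth 1)
After 'dup': stack = [0, 0] (depth 2)
After 'push 6': stack = [0, 0, 6] (depth 3)
After 'pick 1': stack = [0, 0, 6, 0] (depth 4)
After 'sub': stack = [0, 0, 6] (depth 3)

Answer: 3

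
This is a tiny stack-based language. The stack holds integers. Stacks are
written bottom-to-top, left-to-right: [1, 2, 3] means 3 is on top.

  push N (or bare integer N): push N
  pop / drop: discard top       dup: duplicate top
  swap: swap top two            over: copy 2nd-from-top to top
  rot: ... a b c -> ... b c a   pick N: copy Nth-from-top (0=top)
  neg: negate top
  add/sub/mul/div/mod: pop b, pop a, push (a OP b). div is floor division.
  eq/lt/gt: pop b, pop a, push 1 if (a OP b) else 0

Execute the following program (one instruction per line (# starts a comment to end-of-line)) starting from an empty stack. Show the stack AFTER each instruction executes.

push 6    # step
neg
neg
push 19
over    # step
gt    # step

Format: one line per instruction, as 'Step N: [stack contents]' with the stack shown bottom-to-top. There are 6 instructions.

Step 1: [6]
Step 2: [-6]
Step 3: [6]
Step 4: [6, 19]
Step 5: [6, 19, 6]
Step 6: [6, 1]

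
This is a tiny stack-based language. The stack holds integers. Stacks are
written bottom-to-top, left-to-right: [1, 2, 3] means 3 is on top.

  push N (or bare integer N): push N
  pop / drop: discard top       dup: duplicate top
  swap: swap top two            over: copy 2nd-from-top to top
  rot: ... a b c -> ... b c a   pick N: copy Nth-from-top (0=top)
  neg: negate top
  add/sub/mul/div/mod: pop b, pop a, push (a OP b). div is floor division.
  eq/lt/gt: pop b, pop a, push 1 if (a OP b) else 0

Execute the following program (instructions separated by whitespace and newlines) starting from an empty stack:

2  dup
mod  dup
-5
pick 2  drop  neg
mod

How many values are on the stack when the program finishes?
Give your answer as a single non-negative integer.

Answer: 2

Derivation:
After 'push 2': stack = [2] (depth 1)
After 'dup': stack = [2, 2] (depth 2)
After 'mod': stack = [0] (depth 1)
After 'dup': stack = [0, 0] (depth 2)
After 'push -5': stack = [0, 0, -5] (depth 3)
After 'pick 2': stack = [0, 0, -5, 0] (depth 4)
After 'drop': stack = [0, 0, -5] (depth 3)
After 'neg': stack = [0, 0, 5] (depth 3)
After 'mod': stack = [0, 0] (depth 2)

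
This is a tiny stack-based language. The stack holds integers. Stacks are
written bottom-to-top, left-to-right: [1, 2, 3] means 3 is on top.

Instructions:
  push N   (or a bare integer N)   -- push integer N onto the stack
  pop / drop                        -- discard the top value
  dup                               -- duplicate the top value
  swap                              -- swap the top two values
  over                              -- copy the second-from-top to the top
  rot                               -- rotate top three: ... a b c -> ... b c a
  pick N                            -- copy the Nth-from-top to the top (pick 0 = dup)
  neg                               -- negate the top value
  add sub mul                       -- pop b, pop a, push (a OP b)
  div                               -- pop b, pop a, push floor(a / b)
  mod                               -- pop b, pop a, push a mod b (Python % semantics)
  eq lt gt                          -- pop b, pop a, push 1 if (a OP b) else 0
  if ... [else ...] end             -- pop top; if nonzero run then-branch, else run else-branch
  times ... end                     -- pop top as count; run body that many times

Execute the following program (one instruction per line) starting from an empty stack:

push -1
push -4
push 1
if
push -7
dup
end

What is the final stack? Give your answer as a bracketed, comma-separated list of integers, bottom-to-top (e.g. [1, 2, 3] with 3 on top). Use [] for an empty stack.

After 'push -1': [-1]
After 'push -4': [-1, -4]
After 'push 1': [-1, -4, 1]
After 'if': [-1, -4]
After 'push -7': [-1, -4, -7]
After 'dup': [-1, -4, -7, -7]

Answer: [-1, -4, -7, -7]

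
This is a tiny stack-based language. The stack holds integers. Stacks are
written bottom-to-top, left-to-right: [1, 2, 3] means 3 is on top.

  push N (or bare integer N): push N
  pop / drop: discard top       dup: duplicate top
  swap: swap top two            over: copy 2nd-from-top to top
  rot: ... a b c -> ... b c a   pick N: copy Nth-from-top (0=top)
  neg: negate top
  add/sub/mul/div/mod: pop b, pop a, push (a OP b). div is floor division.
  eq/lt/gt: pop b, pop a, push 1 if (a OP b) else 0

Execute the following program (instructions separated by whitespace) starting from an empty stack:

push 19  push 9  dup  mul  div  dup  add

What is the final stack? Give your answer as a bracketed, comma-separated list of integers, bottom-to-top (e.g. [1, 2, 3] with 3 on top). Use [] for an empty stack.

Answer: [0]

Derivation:
After 'push 19': [19]
After 'push 9': [19, 9]
After 'dup': [19, 9, 9]
After 'mul': [19, 81]
After 'div': [0]
After 'dup': [0, 0]
After 'add': [0]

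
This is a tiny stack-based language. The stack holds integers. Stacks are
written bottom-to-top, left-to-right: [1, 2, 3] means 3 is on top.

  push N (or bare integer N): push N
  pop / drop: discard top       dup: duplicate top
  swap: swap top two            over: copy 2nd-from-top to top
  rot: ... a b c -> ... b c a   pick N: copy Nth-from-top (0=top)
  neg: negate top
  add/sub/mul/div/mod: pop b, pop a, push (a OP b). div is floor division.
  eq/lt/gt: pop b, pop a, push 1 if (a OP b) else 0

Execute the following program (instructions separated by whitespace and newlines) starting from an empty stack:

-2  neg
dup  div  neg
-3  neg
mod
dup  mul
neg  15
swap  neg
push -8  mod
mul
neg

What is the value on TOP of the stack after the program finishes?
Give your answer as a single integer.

After 'push -2': [-2]
After 'neg': [2]
After 'dup': [2, 2]
After 'div': [1]
After 'neg': [-1]
After 'push -3': [-1, -3]
After 'neg': [-1, 3]
After 'mod': [2]
After 'dup': [2, 2]
After 'mul': [4]
After 'neg': [-4]
After 'push 15': [-4, 15]
After 'swap': [15, -4]
After 'neg': [15, 4]
After 'push -8': [15, 4, -8]
After 'mod': [15, -4]
After 'mul': [-60]
After 'neg': [60]

Answer: 60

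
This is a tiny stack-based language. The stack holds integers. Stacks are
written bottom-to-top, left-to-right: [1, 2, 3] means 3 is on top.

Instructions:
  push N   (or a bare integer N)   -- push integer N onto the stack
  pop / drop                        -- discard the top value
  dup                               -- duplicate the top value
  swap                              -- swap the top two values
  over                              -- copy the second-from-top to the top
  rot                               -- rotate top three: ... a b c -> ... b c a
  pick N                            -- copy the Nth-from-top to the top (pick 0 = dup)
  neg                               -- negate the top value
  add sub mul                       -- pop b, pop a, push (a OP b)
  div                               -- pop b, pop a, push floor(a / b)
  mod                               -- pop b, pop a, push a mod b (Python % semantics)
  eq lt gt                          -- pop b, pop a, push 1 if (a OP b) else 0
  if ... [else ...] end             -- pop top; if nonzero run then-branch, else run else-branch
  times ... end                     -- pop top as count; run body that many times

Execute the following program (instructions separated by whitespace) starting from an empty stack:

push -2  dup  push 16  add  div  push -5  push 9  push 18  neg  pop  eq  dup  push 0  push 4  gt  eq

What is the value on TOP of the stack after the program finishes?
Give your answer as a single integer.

After 'push -2': [-2]
After 'dup': [-2, -2]
After 'push 16': [-2, -2, 16]
After 'add': [-2, 14]
After 'div': [-1]
After 'push -5': [-1, -5]
After 'push 9': [-1, -5, 9]
After 'push 18': [-1, -5, 9, 18]
After 'neg': [-1, -5, 9, -18]
After 'pop': [-1, -5, 9]
After 'eq': [-1, 0]
After 'dup': [-1, 0, 0]
After 'push 0': [-1, 0, 0, 0]
After 'push 4': [-1, 0, 0, 0, 4]
After 'gt': [-1, 0, 0, 0]
After 'eq': [-1, 0, 1]

Answer: 1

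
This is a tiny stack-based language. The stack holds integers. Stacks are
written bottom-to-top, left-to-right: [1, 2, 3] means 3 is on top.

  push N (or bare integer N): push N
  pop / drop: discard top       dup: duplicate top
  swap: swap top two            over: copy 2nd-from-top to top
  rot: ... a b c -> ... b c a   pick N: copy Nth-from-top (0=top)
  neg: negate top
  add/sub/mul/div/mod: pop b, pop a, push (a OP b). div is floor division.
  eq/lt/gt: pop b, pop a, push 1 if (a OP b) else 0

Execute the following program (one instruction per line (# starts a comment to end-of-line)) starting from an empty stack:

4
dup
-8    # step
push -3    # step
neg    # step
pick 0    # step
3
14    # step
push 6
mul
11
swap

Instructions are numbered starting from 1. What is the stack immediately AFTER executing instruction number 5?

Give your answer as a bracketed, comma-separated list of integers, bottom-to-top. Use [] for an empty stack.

Answer: [4, 4, -8, 3]

Derivation:
Step 1 ('4'): [4]
Step 2 ('dup'): [4, 4]
Step 3 ('-8'): [4, 4, -8]
Step 4 ('push -3'): [4, 4, -8, -3]
Step 5 ('neg'): [4, 4, -8, 3]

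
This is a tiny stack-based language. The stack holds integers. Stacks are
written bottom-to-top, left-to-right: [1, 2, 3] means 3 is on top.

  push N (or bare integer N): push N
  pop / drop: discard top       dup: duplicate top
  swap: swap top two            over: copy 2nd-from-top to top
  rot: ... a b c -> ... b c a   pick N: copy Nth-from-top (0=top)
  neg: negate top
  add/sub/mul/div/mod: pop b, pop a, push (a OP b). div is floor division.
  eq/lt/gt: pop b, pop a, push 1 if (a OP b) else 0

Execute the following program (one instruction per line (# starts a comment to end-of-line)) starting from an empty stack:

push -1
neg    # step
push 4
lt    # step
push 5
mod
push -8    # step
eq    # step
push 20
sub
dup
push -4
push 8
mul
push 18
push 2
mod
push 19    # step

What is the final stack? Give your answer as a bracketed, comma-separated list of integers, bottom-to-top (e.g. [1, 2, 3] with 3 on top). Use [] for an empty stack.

Answer: [-20, -20, -32, 0, 19]

Derivation:
After 'push -1': [-1]
After 'neg': [1]
After 'push 4': [1, 4]
After 'lt': [1]
After 'push 5': [1, 5]
After 'mod': [1]
After 'push -8': [1, -8]
After 'eq': [0]
After 'push 20': [0, 20]
After 'sub': [-20]
After 'dup': [-20, -20]
After 'push -4': [-20, -20, -4]
After 'push 8': [-20, -20, -4, 8]
After 'mul': [-20, -20, -32]
After 'push 18': [-20, -20, -32, 18]
After 'push 2': [-20, -20, -32, 18, 2]
After 'mod': [-20, -20, -32, 0]
After 'push 19': [-20, -20, -32, 0, 19]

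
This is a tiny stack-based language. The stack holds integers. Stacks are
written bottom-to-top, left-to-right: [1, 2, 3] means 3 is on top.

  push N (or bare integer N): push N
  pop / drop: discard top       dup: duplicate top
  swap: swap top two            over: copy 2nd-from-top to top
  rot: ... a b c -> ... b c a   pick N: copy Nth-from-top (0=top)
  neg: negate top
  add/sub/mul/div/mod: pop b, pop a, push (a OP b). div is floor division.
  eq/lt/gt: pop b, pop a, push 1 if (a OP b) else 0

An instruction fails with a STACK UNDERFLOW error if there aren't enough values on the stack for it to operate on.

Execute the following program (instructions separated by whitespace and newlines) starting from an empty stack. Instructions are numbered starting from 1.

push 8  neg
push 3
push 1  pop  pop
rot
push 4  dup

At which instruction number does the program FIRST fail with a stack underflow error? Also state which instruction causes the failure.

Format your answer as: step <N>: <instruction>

Answer: step 7: rot

Derivation:
Step 1 ('push 8'): stack = [8], depth = 1
Step 2 ('neg'): stack = [-8], depth = 1
Step 3 ('push 3'): stack = [-8, 3], depth = 2
Step 4 ('push 1'): stack = [-8, 3, 1], depth = 3
Step 5 ('pop'): stack = [-8, 3], depth = 2
Step 6 ('pop'): stack = [-8], depth = 1
Step 7 ('rot'): needs 3 value(s) but depth is 1 — STACK UNDERFLOW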